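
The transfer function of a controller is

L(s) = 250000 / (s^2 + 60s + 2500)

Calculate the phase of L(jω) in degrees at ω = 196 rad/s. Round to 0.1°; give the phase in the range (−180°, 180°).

-161.9°

At s = jω = j196:
quadratic: (j196)² + 60·j196 + 2500 = -35916 + j11760 → |·| ≈ 37792, ∠ ≈ 161.87°
∠L = 0.00° − 161.87° = -161.87°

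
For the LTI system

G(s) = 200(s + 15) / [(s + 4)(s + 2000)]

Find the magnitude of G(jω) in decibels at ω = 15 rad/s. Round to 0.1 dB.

-17.3 dB

At s = jω = j15:
zero (s+15): 15 + j15 → |·| = √(15²+15²) = √450 ≈ 21.213, ∠ = arctan(15/15) ≈ 45.00°
pole (s+4): 4 + j15 → |·| = √(4²+15²) = √241 ≈ 15.524, ∠ = arctan(15/4) ≈ 75.07°
pole (s+2000): 2000 + j15 → |·| = √(2000²+15²) = √4000225 ≈ 2000.1, ∠ = arctan(15/2000) ≈ 0.43°
|G| = 200 · 21.213 / 31050 ≈ 0.13664
Gain = 20 log₁₀(0.13664) ≈ -17.29 dB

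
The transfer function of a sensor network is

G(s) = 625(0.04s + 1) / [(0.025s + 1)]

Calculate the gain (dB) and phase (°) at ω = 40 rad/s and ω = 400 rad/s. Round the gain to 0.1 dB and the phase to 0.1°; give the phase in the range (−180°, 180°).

ω = 40: 58.4 dB, 13.0°; ω = 400: 60.0 dB, 2.1°

At ω = 40 rad/s:
zero (1 + j40·0.04) = 1 + j1.6 → |·| ≈ 1.8868, ∠ ≈ 57.99°
pole (1 + j40·0.025) = 1 + j1 → |·| ≈ 1.4142, ∠ ≈ 45.00°
|G| = 625 · 1.8868 / (1.4142) ≈ 833.86
Gain = 20 log₁₀(833.86) ≈ 58.42 dB
∠G = (57.99°) − (45.00°) = 12.99°

At ω = 400 rad/s:
zero (1 + j400·0.04) = 1 + j16 → |·| ≈ 16.031, ∠ ≈ 86.42°
pole (1 + j400·0.025) = 1 + j10 → |·| ≈ 10.05, ∠ ≈ 84.29°
|G| = 625 · 16.031 / (10.05) ≈ 996.95
Gain = 20 log₁₀(996.95) ≈ 59.97 dB
∠G = (86.42°) − (84.29°) = 2.13°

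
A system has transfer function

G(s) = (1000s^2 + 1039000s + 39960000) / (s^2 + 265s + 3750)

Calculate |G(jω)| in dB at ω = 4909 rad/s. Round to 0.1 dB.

Substitute s = j4909:
Numerator: 1000(j4909)^2 + 1039000(j4909) + 39960000 = -24058321000 + j5100451000
Denominator: (j4909)^2 + 265(j4909) + 3750 = -24094531 + j1300885
|N| = √(24058321000² + 5100451000²) ≈ 2.4593e+10, ∠N ≈ 168.03°
|D| = √(24094531² + 1300885²) ≈ 2.413e+07, ∠D ≈ 176.91°
|G| = 2.4593e+10 / 2.413e+07 ≈ 1019.2
Gain = 20 log₁₀(1019.2) ≈ 60.17 dB

60.2 dB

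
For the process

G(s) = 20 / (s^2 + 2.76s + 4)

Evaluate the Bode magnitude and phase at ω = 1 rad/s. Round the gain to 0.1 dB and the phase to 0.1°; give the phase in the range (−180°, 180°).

13.8 dB, -42.6°

At s = jω = j1:
quadratic: (j1)² + 2.76·j1 + 4 = 3 + j2.76 → |·| ≈ 4.0765, ∠ ≈ 42.61°
|G| = 20 / 4.0765 ≈ 4.9062
Gain = 20 log₁₀(4.9062) ≈ 13.81 dB
∠G = 0.00° − 42.61° = -42.61°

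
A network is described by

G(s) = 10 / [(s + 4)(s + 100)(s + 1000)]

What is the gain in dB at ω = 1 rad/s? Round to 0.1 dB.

At s = jω = j1:
pole (s+4): 4 + j1 → |·| = √(4²+1²) = √17 ≈ 4.1231, ∠ = arctan(1/4) ≈ 14.04°
pole (s+100): 100 + j1 → |·| = √(100²+1²) = √10001 ≈ 100, ∠ = arctan(1/100) ≈ 0.57°
pole (s+1000): 1000 + j1 → |·| = √(1000²+1²) = √1000001 ≈ 1000, ∠ = arctan(1/1000) ≈ 0.06°
|G| = 10 / 4.1231e+05 ≈ 2.4254e-05
Gain = 20 log₁₀(2.4254e-05) ≈ -92.30 dB

-92.3 dB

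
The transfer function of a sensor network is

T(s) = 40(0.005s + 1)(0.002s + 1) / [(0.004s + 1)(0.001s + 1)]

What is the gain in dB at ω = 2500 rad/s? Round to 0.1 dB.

39.5 dB

At ω = 2500 rad/s:
zero (1 + j2500·0.005) = 1 + j12.5 → |·| ≈ 12.54, ∠ ≈ 85.43°
zero (1 + j2500·0.002) = 1 + j5 → |·| ≈ 5.099, ∠ ≈ 78.69°
pole (1 + j2500·0.004) = 1 + j10 → |·| ≈ 10.05, ∠ ≈ 84.29°
pole (1 + j2500·0.001) = 1 + j2.5 → |·| ≈ 2.6926, ∠ ≈ 68.20°
|T| = 40 · 12.54 · 5.099 / (10.05 · 2.6926) ≈ 94.516
Gain = 20 log₁₀(94.516) ≈ 39.51 dB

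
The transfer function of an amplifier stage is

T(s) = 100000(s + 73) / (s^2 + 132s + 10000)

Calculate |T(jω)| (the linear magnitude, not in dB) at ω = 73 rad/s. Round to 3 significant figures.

964

At s = jω = j73:
zero (s+73): 73 + j73 → |·| = √(73²+73²) = √10658 ≈ 103.24, ∠ = arctan(73/73) ≈ 45.00°
quadratic: (j73)² + 132·j73 + 10000 = 4671 + j9636 → |·| ≈ 10708, ∠ ≈ 64.14°
|T| = 100000 · 103.24 / 10708 ≈ 964.14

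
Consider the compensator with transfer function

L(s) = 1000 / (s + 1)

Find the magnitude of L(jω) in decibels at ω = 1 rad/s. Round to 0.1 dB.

Substitute s = j1:
Numerator: 1000 = 1000 + j0
Denominator: (j1) + 1 = 1 + j1
|N| = √(1000² + 0²) ≈ 1000, ∠N ≈ 0.00°
|D| = √(1² + 1²) ≈ 1.4142, ∠D ≈ 45.00°
|L| = 1000 / 1.4142 ≈ 707.11
Gain = 20 log₁₀(707.11) ≈ 56.99 dB

57.0 dB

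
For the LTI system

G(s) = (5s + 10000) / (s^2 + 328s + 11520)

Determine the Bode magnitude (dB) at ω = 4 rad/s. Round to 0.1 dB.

-1.3 dB

Substitute s = j4:
Numerator: 5(j4) + 10000 = 10000 + j20
Denominator: (j4)^2 + 328(j4) + 11520 = 11504 + j1312
|N| = √(10000² + 20²) ≈ 10000, ∠N ≈ 0.11°
|D| = √(11504² + 1312²) ≈ 11579, ∠D ≈ 6.51°
|G| = 10000 / 11579 ≈ 0.86363
Gain = 20 log₁₀(0.86363) ≈ -1.27 dB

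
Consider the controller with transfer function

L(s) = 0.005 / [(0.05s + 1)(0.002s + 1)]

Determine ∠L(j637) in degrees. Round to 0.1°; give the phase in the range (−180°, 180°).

-140.1°

At ω = 637 rad/s:
pole (1 + j637·0.05) = 1 + j31.85 → |·| ≈ 31.866, ∠ ≈ 88.20°
pole (1 + j637·0.002) = 1 + j1.274 → |·| ≈ 1.6196, ∠ ≈ 51.87°
∠L = (0°) − (88.20° + 51.87°) = -140.07°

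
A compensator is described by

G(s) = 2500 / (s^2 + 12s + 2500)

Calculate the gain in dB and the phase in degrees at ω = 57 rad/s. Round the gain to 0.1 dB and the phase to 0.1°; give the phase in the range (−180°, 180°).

7.8 dB, -137.6°

At s = jω = j57:
quadratic: (j57)² + 12·j57 + 2500 = -749 + j684 → |·| ≈ 1014.3, ∠ ≈ 137.60°
|G| = 2500 / 1014.3 ≈ 2.4648
Gain = 20 log₁₀(2.4648) ≈ 7.84 dB
∠G = 0.00° − 137.60° = -137.60°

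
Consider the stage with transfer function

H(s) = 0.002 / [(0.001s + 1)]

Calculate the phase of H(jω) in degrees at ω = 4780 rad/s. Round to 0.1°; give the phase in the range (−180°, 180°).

At ω = 4780 rad/s:
pole (1 + j4780·0.001) = 1 + j4.78 → |·| ≈ 4.8835, ∠ ≈ 78.18°
∠H = (0°) − (78.18°) = -78.18°

-78.2°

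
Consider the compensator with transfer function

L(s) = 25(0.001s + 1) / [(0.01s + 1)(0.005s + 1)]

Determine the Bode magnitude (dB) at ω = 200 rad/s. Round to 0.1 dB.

At ω = 200 rad/s:
zero (1 + j200·0.001) = 1 + j0.2 → |·| ≈ 1.0198, ∠ ≈ 11.31°
pole (1 + j200·0.01) = 1 + j2 → |·| ≈ 2.2361, ∠ ≈ 63.43°
pole (1 + j200·0.005) = 1 + j1 → |·| ≈ 1.4142, ∠ ≈ 45.00°
|L| = 25 · 1.0198 / (2.2361 · 1.4142) ≈ 8.0622
Gain = 20 log₁₀(8.0622) ≈ 18.13 dB

18.1 dB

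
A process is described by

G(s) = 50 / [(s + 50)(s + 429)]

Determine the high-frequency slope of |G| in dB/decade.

Each pole contributes −20 dB/decade at high frequency; each zero contributes +20 dB/decade.
Net: 0 zero(s) − 2 pole(s) → -40 dB/decade.

-40 dB/decade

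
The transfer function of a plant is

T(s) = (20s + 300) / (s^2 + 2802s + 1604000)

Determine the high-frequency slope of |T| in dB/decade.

-20 dB/decade

Each pole contributes −20 dB/decade at high frequency; each zero contributes +20 dB/decade.
Net: 1 zero(s) − 2 pole(s) → -20 dB/decade.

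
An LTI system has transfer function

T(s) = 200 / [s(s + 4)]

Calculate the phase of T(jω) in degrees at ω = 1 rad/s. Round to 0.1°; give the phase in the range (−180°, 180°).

-104.0°

At s = jω = j1:
pole (s+4): 4 + j1 → |·| = √(4²+1²) = √17 ≈ 4.1231, ∠ = arctan(1/4) ≈ 14.04°
pole at origin: |s| = 1, ∠ = 90.00° (in denominator)
∠T = 0.00° − 104.04° = -104.04°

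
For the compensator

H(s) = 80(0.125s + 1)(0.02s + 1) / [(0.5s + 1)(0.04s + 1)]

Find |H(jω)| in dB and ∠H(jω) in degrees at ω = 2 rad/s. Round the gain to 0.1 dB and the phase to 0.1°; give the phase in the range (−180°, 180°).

35.3 dB, -33.2°

At ω = 2 rad/s:
zero (1 + j2·0.125) = 1 + j0.25 → |·| ≈ 1.0308, ∠ ≈ 14.04°
zero (1 + j2·0.02) = 1 + j0.04 → |·| ≈ 1.0008, ∠ ≈ 2.29°
pole (1 + j2·0.5) = 1 + j1 → |·| ≈ 1.4142, ∠ ≈ 45.00°
pole (1 + j2·0.04) = 1 + j0.08 → |·| ≈ 1.0032, ∠ ≈ 4.57°
|H| = 80 · 1.0308 · 1.0008 / (1.4142 · 1.0032) ≈ 58.172
Gain = 20 log₁₀(58.172) ≈ 35.29 dB
∠H = (14.04° + 2.29°) − (45.00° + 4.57°) = -33.24°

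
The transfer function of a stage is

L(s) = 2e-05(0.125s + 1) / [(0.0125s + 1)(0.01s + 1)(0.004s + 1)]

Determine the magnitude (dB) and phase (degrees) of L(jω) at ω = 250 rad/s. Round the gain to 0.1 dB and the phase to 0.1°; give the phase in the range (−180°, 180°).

At ω = 250 rad/s:
zero (1 + j250·0.125) = 1 + j31.25 → |·| ≈ 31.266, ∠ ≈ 88.17°
pole (1 + j250·0.0125) = 1 + j3.125 → |·| ≈ 3.2811, ∠ ≈ 72.26°
pole (1 + j250·0.01) = 1 + j2.5 → |·| ≈ 2.6926, ∠ ≈ 68.20°
pole (1 + j250·0.004) = 1 + j1 → |·| ≈ 1.4142, ∠ ≈ 45.00°
|L| = 2e-05 · 31.266 / (3.2811 · 2.6926 · 1.4142) ≈ 5.005e-05
Gain = 20 log₁₀(5.005e-05) ≈ -86.01 dB
∠L = (88.17°) − (72.26° + 68.20° + 45.00°) = -97.29°

-86.0 dB, -97.3°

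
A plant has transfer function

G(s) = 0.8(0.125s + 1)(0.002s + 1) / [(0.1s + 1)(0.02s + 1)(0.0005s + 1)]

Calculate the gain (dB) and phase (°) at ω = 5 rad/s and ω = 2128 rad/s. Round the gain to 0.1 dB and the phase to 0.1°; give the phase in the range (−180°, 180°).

ω = 5: -1.5 dB, 0.2°; ω = 2128: -23.1 dB, -58.6°

At ω = 5 rad/s:
zero (1 + j5·0.125) = 1 + j0.625 → |·| ≈ 1.1792, ∠ ≈ 32.01°
zero (1 + j5·0.002) = 1 + j0.01 → |·| ≈ 1, ∠ ≈ 0.57°
pole (1 + j5·0.1) = 1 + j0.5 → |·| ≈ 1.118, ∠ ≈ 26.57°
pole (1 + j5·0.02) = 1 + j0.1 → |·| ≈ 1.005, ∠ ≈ 5.71°
pole (1 + j5·0.0005) = 1 + j0.0025 → |·| ≈ 1, ∠ ≈ 0.14°
|G| = 0.8 · 1.1792 · 1 / (1.118 · 1.005 · 1) ≈ 0.83959
Gain = 20 log₁₀(0.83959) ≈ -1.52 dB
∠G = (32.01° + 0.57°) − (26.57° + 5.71° + 0.14°) = 0.16°

At ω = 2128 rad/s:
zero (1 + j2128·0.125) = 1 + j266 → |·| ≈ 266, ∠ ≈ 89.78°
zero (1 + j2128·0.002) = 1 + j4.256 → |·| ≈ 4.3719, ∠ ≈ 76.78°
pole (1 + j2128·0.1) = 1 + j212.8 → |·| ≈ 212.8, ∠ ≈ 89.73°
pole (1 + j2128·0.02) = 1 + j42.56 → |·| ≈ 42.572, ∠ ≈ 88.65°
pole (1 + j2128·0.0005) = 1 + j1.064 → |·| ≈ 1.4602, ∠ ≈ 46.78°
|G| = 0.8 · 266 · 4.3719 / (212.8 · 42.572 · 1.4602) ≈ 0.070329
Gain = 20 log₁₀(0.070329) ≈ -23.06 dB
∠G = (89.78° + 76.78°) − (89.73° + 88.65° + 46.78°) = -58.60°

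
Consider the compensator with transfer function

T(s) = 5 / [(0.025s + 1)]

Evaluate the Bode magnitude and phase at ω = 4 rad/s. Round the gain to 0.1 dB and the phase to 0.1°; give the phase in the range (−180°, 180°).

At ω = 4 rad/s:
pole (1 + j4·0.025) = 1 + j0.1 → |·| ≈ 1.005, ∠ ≈ 5.71°
|T| = 5 · 1 / (1.005) ≈ 4.9751
Gain = 20 log₁₀(4.9751) ≈ 13.94 dB
∠T = (0°) − (5.71°) = -5.71°

13.9 dB, -5.7°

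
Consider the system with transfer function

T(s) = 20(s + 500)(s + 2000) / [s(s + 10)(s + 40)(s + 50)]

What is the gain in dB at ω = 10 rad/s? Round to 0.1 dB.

36.6 dB

At s = jω = j10:
zero (s+500): 500 + j10 → |·| = √(500²+10²) = √250100 ≈ 500.1, ∠ = arctan(10/500) ≈ 1.15°
zero (s+2000): 2000 + j10 → |·| = √(2000²+10²) = √4000100 ≈ 2000, ∠ = arctan(10/2000) ≈ 0.29°
pole (s+10): 10 + j10 → |·| = √(10²+10²) = √200 ≈ 14.142, ∠ = arctan(10/10) ≈ 45.00°
pole (s+40): 40 + j10 → |·| = √(40²+10²) = √1700 ≈ 41.231, ∠ = arctan(10/40) ≈ 14.04°
pole (s+50): 50 + j10 → |·| = √(50²+10²) = √2600 ≈ 50.99, ∠ = arctan(10/50) ≈ 11.31°
pole at origin: |s| = 10, ∠ = 90.00° (in denominator)
|T| = 20 · 1.0002e+06 / 2.9732e+05 ≈ 67.281
Gain = 20 log₁₀(67.281) ≈ 36.56 dB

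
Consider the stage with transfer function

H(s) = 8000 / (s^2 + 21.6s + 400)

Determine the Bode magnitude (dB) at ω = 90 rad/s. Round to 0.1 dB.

At s = jω = j90:
quadratic: (j90)² + 21.6·j90 + 400 = -7700 + j1944 → |·| ≈ 7941.6, ∠ ≈ 165.83°
|H| = 8000 / 7941.6 ≈ 1.0074
Gain = 20 log₁₀(1.0074) ≈ 0.06 dB

0.1 dB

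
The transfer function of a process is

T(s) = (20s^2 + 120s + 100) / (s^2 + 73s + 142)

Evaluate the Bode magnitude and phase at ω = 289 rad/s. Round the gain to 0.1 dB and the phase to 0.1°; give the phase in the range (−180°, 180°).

Substitute s = j289:
Numerator: 20(j289)^2 + 120(j289) + 100 = -1670320 + j34680
Denominator: (j289)^2 + 73(j289) + 142 = -83379 + j21097
|N| = √(1670320² + 34680²) ≈ 1.6707e+06, ∠N ≈ 178.81°
|D| = √(83379² + 21097²) ≈ 86007, ∠D ≈ 165.80°
|T| = 1.6707e+06 / 86007 ≈ 19.425
Gain = 20 log₁₀(19.425) ≈ 25.77 dB
∠T = 178.81° − 165.80° = 13.01°

25.8 dB, 13.0°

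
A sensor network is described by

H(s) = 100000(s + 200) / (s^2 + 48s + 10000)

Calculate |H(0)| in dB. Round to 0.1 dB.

H(0) = 100000·200 / 10000 = 2000
20 log₁₀(2000) ≈ 66.02 dB

66.0 dB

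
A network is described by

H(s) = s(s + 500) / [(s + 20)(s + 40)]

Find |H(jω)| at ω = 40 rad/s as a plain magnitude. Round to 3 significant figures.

At s = jω = j40:
zero (s+500): 500 + j40 → |·| = √(500²+40²) = √251600 ≈ 501.6, ∠ = arctan(40/500) ≈ 4.57°
zero at origin: s = j40 → |·| = 40, ∠ = 90.00°
pole (s+20): 20 + j40 → |·| = √(20²+40²) = √2000 ≈ 44.721, ∠ = arctan(40/20) ≈ 63.43°
pole (s+40): 40 + j40 → |·| = √(40²+40²) = √3200 ≈ 56.569, ∠ = arctan(40/40) ≈ 45.00°
|H| = 1 · 20064 / 2529.8 ≈ 7.9311

7.93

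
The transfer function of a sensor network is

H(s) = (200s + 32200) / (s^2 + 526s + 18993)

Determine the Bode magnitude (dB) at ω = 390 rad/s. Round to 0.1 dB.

-9.2 dB

Substitute s = j390:
Numerator: 200(j390) + 32200 = 32200 + j78000
Denominator: (j390)^2 + 526(j390) + 18993 = -133107 + j205140
|N| = √(32200² + 78000²) ≈ 84385, ∠N ≈ 67.57°
|D| = √(133107² + 205140²) ≈ 2.4454e+05, ∠D ≈ 122.98°
|H| = 84385 / 2.4454e+05 ≈ 0.34508
Gain = 20 log₁₀(0.34508) ≈ -9.24 dB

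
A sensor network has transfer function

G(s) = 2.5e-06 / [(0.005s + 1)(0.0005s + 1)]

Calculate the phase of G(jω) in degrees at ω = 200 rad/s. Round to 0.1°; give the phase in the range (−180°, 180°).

At ω = 200 rad/s:
pole (1 + j200·0.005) = 1 + j1 → |·| ≈ 1.4142, ∠ ≈ 45.00°
pole (1 + j200·0.0005) = 1 + j0.1 → |·| ≈ 1.005, ∠ ≈ 5.71°
∠G = (0°) − (45.00° + 5.71°) = -50.71°

-50.7°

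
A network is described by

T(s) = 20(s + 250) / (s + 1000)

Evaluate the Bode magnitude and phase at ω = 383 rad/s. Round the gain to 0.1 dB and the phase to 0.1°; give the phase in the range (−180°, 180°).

18.6 dB, 35.9°

At s = jω = j383:
zero (s+250): 250 + j383 → |·| = √(250²+383²) = √209189 ≈ 457.37, ∠ = arctan(383/250) ≈ 56.87°
pole (s+1000): 1000 + j383 → |·| = √(1000²+383²) = √1146689 ≈ 1070.8, ∠ = arctan(383/1000) ≈ 20.96°
|T| = 20 · 457.37 / 1070.8 ≈ 8.5426
Gain = 20 log₁₀(8.5426) ≈ 18.63 dB
∠T = 56.87° − 20.96° = 35.91°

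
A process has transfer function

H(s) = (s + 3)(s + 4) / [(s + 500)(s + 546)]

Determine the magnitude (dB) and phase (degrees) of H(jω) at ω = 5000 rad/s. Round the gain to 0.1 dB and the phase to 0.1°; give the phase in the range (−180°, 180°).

-0.1 dB, 11.9°

At s = jω = j5000:
zero (s+3): 3 + j5000 → |·| = √(3²+5000²) = √25000009 ≈ 5000, ∠ = arctan(5000/3) ≈ 89.97°
zero (s+4): 4 + j5000 → |·| = √(4²+5000²) = √25000016 ≈ 5000, ∠ = arctan(5000/4) ≈ 89.95°
pole (s+500): 500 + j5000 → |·| = √(500²+5000²) = √25250000 ≈ 5024.9, ∠ = arctan(5000/500) ≈ 84.29°
pole (s+546): 546 + j5000 → |·| = √(546²+5000²) = √25298116 ≈ 5029.7, ∠ = arctan(5000/546) ≈ 83.77°
|H| = 1 · 2.5e+07 / 2.5274e+07 ≈ 0.98916
Gain = 20 log₁₀(0.98916) ≈ -0.09 dB
∠H = 179.92° − 168.06° = 11.86°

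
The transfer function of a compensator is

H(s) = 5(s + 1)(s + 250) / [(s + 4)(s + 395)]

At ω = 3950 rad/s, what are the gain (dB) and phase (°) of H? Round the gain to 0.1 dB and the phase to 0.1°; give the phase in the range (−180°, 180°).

14.0 dB, 2.1°

At s = jω = j3950:
zero (s+1): 1 + j3950 → |·| = √(1²+3950²) = √15602501 ≈ 3950, ∠ = arctan(3950/1) ≈ 89.99°
zero (s+250): 250 + j3950 → |·| = √(250²+3950²) = √15665000 ≈ 3957.9, ∠ = arctan(3950/250) ≈ 86.38°
pole (s+4): 4 + j3950 → |·| = √(4²+3950²) = √15602516 ≈ 3950, ∠ = arctan(3950/4) ≈ 89.94°
pole (s+395): 395 + j3950 → |·| = √(395²+3950²) = √15758525 ≈ 3969.7, ∠ = arctan(3950/395) ≈ 84.29°
|H| = 5 · 1.5634e+07 / 1.568e+07 ≈ 4.9853
Gain = 20 log₁₀(4.9853) ≈ 13.95 dB
∠H = 176.37° − 174.23° = 2.14°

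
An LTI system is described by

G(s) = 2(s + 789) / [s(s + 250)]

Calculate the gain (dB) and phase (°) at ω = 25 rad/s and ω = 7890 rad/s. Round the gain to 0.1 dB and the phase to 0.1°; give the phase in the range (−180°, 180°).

At s = jω = j25:
zero (s+789): 789 + j25 → |·| = √(789²+25²) = √623146 ≈ 789.4, ∠ = arctan(25/789) ≈ 1.81°
pole (s+250): 250 + j25 → |·| = √(250²+25²) = √63125 ≈ 251.25, ∠ = arctan(25/250) ≈ 5.71°
pole at origin: |s| = 25, ∠ = 90.00° (in denominator)
|G| = 2 · 789.4 / 6281.2 ≈ 0.25135
Gain = 20 log₁₀(0.25135) ≈ -11.99 dB
∠G = 1.81° − 95.71° = -93.90°

At s = jω = j7890:
zero (s+789): 789 + j7890 → |·| = √(789²+7890²) = √62874621 ≈ 7929.4, ∠ = arctan(7890/789) ≈ 84.29°
pole (s+250): 250 + j7890 → |·| = √(250²+7890²) = √62314600 ≈ 7894, ∠ = arctan(7890/250) ≈ 88.19°
pole at origin: |s| = 7890, ∠ = 90.00° (in denominator)
|G| = 2 · 7929.4 / 6.2284e+07 ≈ 0.00025462
Gain = 20 log₁₀(0.00025462) ≈ -71.88 dB
∠G = 84.29° − 178.19° = -93.90°

ω = 25: -12.0 dB, -93.9°; ω = 7890: -71.9 dB, -93.9°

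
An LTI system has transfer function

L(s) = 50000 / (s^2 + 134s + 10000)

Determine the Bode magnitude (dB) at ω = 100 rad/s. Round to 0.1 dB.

11.4 dB

At s = jω = j100:
quadratic: (j100)² + 134·j100 + 10000 = 0 + j13400 → |·| ≈ 13400, ∠ ≈ 90.00°
|L| = 50000 / 13400 ≈ 3.7313
Gain = 20 log₁₀(3.7313) ≈ 11.44 dB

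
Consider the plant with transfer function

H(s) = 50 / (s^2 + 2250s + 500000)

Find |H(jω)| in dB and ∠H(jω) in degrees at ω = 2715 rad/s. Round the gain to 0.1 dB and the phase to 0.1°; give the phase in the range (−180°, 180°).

-105.3 dB, -138.4°

Substitute s = j2715:
Numerator: 50 = 50 + j0
Denominator: (j2715)^2 + 2250(j2715) + 500000 = -6871225 + j6108750
|N| = √(50² + 0²) ≈ 50, ∠N ≈ 0.00°
|D| = √(6871225² + 6108750²) ≈ 9.1941e+06, ∠D ≈ 138.36°
|H| = 50 / 9.1941e+06 ≈ 5.4383e-06
Gain = 20 log₁₀(5.4383e-06) ≈ -105.29 dB
∠H = 0.00° − 138.36° = -138.36°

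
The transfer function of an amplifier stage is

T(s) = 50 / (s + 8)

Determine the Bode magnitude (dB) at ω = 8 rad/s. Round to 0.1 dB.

At s = jω = j8:
pole (s+8): 8 + j8 → |·| = √(8²+8²) = √128 ≈ 11.314, ∠ = arctan(8/8) ≈ 45.00°
|T| = 50 / 11.314 ≈ 4.4193
Gain = 20 log₁₀(4.4193) ≈ 12.91 dB

12.9 dB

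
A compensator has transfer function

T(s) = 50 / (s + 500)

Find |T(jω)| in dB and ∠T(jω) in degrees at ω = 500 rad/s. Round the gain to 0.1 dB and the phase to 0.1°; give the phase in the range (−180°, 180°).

-23.0 dB, -45.0°

At s = jω = j500:
pole (s+500): 500 + j500 → |·| = √(500²+500²) = √500000 ≈ 707.11, ∠ = arctan(500/500) ≈ 45.00°
|T| = 50 / 707.11 ≈ 0.07071
Gain = 20 log₁₀(0.07071) ≈ -23.01 dB
∠T = 0.00° − 45.00° = -45.00°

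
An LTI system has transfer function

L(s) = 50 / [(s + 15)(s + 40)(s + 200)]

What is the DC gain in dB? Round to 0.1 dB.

-67.6 dB

L(0) = 50 / (15·40·200) ≈ 0.00041667
20 log₁₀(0.00041667) ≈ -67.60 dB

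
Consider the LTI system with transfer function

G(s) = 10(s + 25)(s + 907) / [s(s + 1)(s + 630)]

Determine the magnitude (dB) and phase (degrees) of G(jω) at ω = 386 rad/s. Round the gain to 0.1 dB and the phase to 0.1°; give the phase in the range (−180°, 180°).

-29.2 dB, -102.0°

At s = jω = j386:
zero (s+25): 25 + j386 → |·| = √(25²+386²) = √149621 ≈ 386.81, ∠ = arctan(386/25) ≈ 86.29°
zero (s+907): 907 + j386 → |·| = √(907²+386²) = √971645 ≈ 985.72, ∠ = arctan(386/907) ≈ 23.05°
pole (s+1): 1 + j386 → |·| = √(1²+386²) = √148997 ≈ 386, ∠ = arctan(386/1) ≈ 89.85°
pole (s+630): 630 + j386 → |·| = √(630²+386²) = √545896 ≈ 738.85, ∠ = arctan(386/630) ≈ 31.50°
pole at origin: |s| = 386, ∠ = 90.00° (in denominator)
|G| = 10 · 3.8129e+05 / 1.1009e+08 ≈ 0.034634
Gain = 20 log₁₀(0.034634) ≈ -29.21 dB
∠G = 109.34° − 211.35° = -102.01°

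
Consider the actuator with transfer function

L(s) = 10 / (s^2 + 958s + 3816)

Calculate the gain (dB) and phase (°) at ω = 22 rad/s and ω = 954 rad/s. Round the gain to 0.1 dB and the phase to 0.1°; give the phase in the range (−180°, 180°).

Substitute s = j22:
Numerator: 10 = 10 + j0
Denominator: (j22)^2 + 958(j22) + 3816 = 3332 + j21076
|N| = √(10² + 0²) ≈ 10, ∠N ≈ 0.00°
|D| = √(3332² + 21076²) ≈ 21338, ∠D ≈ 81.02°
|L| = 10 / 21338 ≈ 0.00046865
Gain = 20 log₁₀(0.00046865) ≈ -66.58 dB
∠L = 0.00° − 81.02° = -81.02°

Substitute s = j954:
Numerator: 10 = 10 + j0
Denominator: (j954)^2 + 958(j954) + 3816 = -906300 + j913932
|N| = √(10² + 0²) ≈ 10, ∠N ≈ 0.00°
|D| = √(906300² + 913932²) ≈ 1.2871e+06, ∠D ≈ 134.76°
|L| = 10 / 1.2871e+06 ≈ 7.7694e-06
Gain = 20 log₁₀(7.7694e-06) ≈ -102.19 dB
∠L = 0.00° − 134.76° = -134.76°

ω = 22: -66.6 dB, -81.0°; ω = 954: -102.2 dB, -134.8°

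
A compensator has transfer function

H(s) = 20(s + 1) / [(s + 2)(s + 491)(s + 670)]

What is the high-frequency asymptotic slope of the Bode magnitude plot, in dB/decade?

-40 dB/decade

Each pole contributes −20 dB/decade at high frequency; each zero contributes +20 dB/decade.
Net: 1 zero(s) − 3 pole(s) → -40 dB/decade.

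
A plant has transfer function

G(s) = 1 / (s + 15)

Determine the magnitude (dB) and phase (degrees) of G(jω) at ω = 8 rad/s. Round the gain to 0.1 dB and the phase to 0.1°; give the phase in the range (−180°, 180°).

At s = jω = j8:
pole (s+15): 15 + j8 → |·| = √(15²+8²) = √289 ≈ 17, ∠ = arctan(8/15) ≈ 28.07°
|G| = 1 / 17 ≈ 0.058824
Gain = 20 log₁₀(0.058824) ≈ -24.61 dB
∠G = 0.00° − 28.07° = -28.07°

-24.6 dB, -28.1°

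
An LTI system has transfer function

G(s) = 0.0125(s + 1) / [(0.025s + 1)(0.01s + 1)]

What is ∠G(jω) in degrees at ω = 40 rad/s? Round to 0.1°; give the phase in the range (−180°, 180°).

At ω = 40 rad/s:
zero (1 + j40·1) = 1 + j40 → |·| ≈ 40.012, ∠ ≈ 88.57°
pole (1 + j40·0.025) = 1 + j1 → |·| ≈ 1.4142, ∠ ≈ 45.00°
pole (1 + j40·0.01) = 1 + j0.4 → |·| ≈ 1.077, ∠ ≈ 21.80°
∠G = (88.57°) − (45.00° + 21.80°) = 21.77°

21.8°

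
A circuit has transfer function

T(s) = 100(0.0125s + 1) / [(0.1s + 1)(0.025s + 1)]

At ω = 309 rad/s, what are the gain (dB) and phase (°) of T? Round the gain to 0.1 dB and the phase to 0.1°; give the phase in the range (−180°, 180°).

4.4 dB, -95.3°

At ω = 309 rad/s:
zero (1 + j309·0.0125) = 1 + j3.8625 → |·| ≈ 3.9899, ∠ ≈ 75.48°
pole (1 + j309·0.1) = 1 + j30.9 → |·| ≈ 30.916, ∠ ≈ 88.15°
pole (1 + j309·0.025) = 1 + j7.725 → |·| ≈ 7.7895, ∠ ≈ 82.62°
|T| = 100 · 3.9899 / (30.916 · 7.7895) ≈ 1.6568
Gain = 20 log₁₀(1.6568) ≈ 4.39 dB
∠T = (75.48°) − (88.15° + 82.62°) = -95.29°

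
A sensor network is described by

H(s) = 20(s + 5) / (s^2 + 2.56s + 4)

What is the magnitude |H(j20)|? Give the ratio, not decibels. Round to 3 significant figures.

At s = jω = j20:
zero (s+5): 5 + j20 → |·| = √(5²+20²) = √425 ≈ 20.616, ∠ = arctan(20/5) ≈ 75.96°
quadratic: (j20)² + 2.56·j20 + 4 = -396 + j51.2 → |·| ≈ 399.3, ∠ ≈ 172.63°
|H| = 20 · 20.616 / 399.3 ≈ 1.0326

1.03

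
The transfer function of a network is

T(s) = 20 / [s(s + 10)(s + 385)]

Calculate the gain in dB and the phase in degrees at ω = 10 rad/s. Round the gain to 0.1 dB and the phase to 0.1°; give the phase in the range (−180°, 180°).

At s = jω = j10:
pole (s+10): 10 + j10 → |·| = √(10²+10²) = √200 ≈ 14.142, ∠ = arctan(10/10) ≈ 45.00°
pole (s+385): 385 + j10 → |·| = √(385²+10²) = √148325 ≈ 385.13, ∠ = arctan(10/385) ≈ 1.49°
pole at origin: |s| = 10, ∠ = 90.00° (in denominator)
|T| = 20 / 54465 ≈ 0.00036721
Gain = 20 log₁₀(0.00036721) ≈ -68.70 dB
∠T = 0.00° − 136.49° = -136.49°

-68.7 dB, -136.5°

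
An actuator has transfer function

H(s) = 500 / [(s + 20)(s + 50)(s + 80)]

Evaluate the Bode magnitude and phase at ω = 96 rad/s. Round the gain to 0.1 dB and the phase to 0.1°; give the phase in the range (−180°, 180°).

-68.5 dB, 169.1°

At s = jω = j96:
pole (s+20): 20 + j96 → |·| = √(20²+96²) = √9616 ≈ 98.061, ∠ = arctan(96/20) ≈ 78.23°
pole (s+50): 50 + j96 → |·| = √(50²+96²) = √11716 ≈ 108.24, ∠ = arctan(96/50) ≈ 62.49°
pole (s+80): 80 + j96 → |·| = √(80²+96²) = √15616 ≈ 124.96, ∠ = arctan(96/80) ≈ 50.19°
|H| = 500 / 1.3263e+06 ≈ 0.00037699
Gain = 20 log₁₀(0.00037699) ≈ -68.47 dB
∠H = 0.00° − 190.91° = -190.91° ≡ 169.09° (principal value)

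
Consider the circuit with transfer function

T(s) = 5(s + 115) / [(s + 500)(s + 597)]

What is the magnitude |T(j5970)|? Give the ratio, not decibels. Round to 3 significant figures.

At s = jω = j5970:
zero (s+115): 115 + j5970 → |·| = √(115²+5970²) = √35654125 ≈ 5971.1, ∠ = arctan(5970/115) ≈ 88.90°
pole (s+500): 500 + j5970 → |·| = √(500²+5970²) = √35890900 ≈ 5990.9, ∠ = arctan(5970/500) ≈ 85.21°
pole (s+597): 597 + j5970 → |·| = √(597²+5970²) = √35997309 ≈ 5999.8, ∠ = arctan(5970/597) ≈ 84.29°
|T| = 5 · 5971.1 / 3.5944e+07 ≈ 0.00083061

0.000831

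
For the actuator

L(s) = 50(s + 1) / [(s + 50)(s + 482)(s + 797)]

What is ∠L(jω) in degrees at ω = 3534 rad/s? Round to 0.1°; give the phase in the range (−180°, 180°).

-158.7°

At s = jω = j3534:
zero (s+1): 1 + j3534 → |·| = √(1²+3534²) = √12489157 ≈ 3534, ∠ = arctan(3534/1) ≈ 89.98°
pole (s+50): 50 + j3534 → |·| = √(50²+3534²) = √12491656 ≈ 3534.4, ∠ = arctan(3534/50) ≈ 89.19°
pole (s+482): 482 + j3534 → |·| = √(482²+3534²) = √12721480 ≈ 3566.7, ∠ = arctan(3534/482) ≈ 82.23°
pole (s+797): 797 + j3534 → |·| = √(797²+3534²) = √13124365 ≈ 3622.8, ∠ = arctan(3534/797) ≈ 77.29°
∠L = 89.98° − 248.71° = -158.73°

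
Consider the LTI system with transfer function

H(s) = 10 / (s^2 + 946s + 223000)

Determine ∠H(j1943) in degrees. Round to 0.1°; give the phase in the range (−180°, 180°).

-152.6°

Substitute s = j1943:
Numerator: 10 = 10 + j0
Denominator: (j1943)^2 + 946(j1943) + 223000 = -3552249 + j1838078
|N| = √(10² + 0²) ≈ 10, ∠N ≈ 0.00°
|D| = √(3552249² + 1838078²) ≈ 3.9996e+06, ∠D ≈ 152.64°
∠H = 0.00° − 152.64° = -152.64°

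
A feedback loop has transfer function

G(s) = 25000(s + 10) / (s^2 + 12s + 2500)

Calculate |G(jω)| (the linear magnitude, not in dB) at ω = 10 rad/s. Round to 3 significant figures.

147

At s = jω = j10:
zero (s+10): 10 + j10 → |·| = √(10²+10²) = √200 ≈ 14.142, ∠ = arctan(10/10) ≈ 45.00°
quadratic: (j10)² + 12·j10 + 2500 = 2400 + j120 → |·| ≈ 2403, ∠ ≈ 2.86°
|G| = 25000 · 14.142 / 2403 ≈ 147.13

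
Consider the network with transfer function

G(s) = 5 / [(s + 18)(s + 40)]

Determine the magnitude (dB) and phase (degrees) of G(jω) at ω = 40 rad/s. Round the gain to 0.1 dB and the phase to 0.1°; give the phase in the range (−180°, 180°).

-53.9 dB, -110.8°

At s = jω = j40:
pole (s+18): 18 + j40 → |·| = √(18²+40²) = √1924 ≈ 43.863, ∠ = arctan(40/18) ≈ 65.77°
pole (s+40): 40 + j40 → |·| = √(40²+40²) = √3200 ≈ 56.569, ∠ = arctan(40/40) ≈ 45.00°
|G| = 5 / 2481.3 ≈ 0.0020151
Gain = 20 log₁₀(0.0020151) ≈ -53.91 dB
∠G = 0.00° − 110.77° = -110.77°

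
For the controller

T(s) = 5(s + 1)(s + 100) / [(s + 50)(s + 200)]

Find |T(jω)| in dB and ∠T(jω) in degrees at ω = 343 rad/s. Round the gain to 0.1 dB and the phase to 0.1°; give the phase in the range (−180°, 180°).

At s = jω = j343:
zero (s+1): 1 + j343 → |·| = √(1²+343²) = √117650 ≈ 343, ∠ = arctan(343/1) ≈ 89.83°
zero (s+100): 100 + j343 → |·| = √(100²+343²) = √127649 ≈ 357.28, ∠ = arctan(343/100) ≈ 73.75°
pole (s+50): 50 + j343 → |·| = √(50²+343²) = √120149 ≈ 346.63, ∠ = arctan(343/50) ≈ 81.71°
pole (s+200): 200 + j343 → |·| = √(200²+343²) = √157649 ≈ 397.05, ∠ = arctan(343/200) ≈ 59.75°
|T| = 5 · 1.2255e+05 / 1.3763e+05 ≈ 4.4522
Gain = 20 log₁₀(4.4522) ≈ 12.97 dB
∠T = 163.58° − 141.46° = 22.12°

13.0 dB, 22.1°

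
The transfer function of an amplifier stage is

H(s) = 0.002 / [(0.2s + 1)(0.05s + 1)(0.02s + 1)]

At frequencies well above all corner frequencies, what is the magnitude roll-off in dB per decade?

-60 dB/decade

Each pole contributes −20 dB/decade at high frequency; each zero contributes +20 dB/decade.
Net: 0 zero(s) − 3 pole(s) → -60 dB/decade.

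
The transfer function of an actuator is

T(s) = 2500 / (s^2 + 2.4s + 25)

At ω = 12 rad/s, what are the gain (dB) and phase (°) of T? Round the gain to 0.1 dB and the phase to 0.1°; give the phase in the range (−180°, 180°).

26.2 dB, -166.4°

At s = jω = j12:
quadratic: (j12)² + 2.4·j12 + 25 = -119 + j28.8 → |·| ≈ 122.44, ∠ ≈ 166.40°
|T| = 2500 / 122.44 ≈ 20.418
Gain = 20 log₁₀(20.418) ≈ 26.20 dB
∠T = 0.00° − 166.40° = -166.40°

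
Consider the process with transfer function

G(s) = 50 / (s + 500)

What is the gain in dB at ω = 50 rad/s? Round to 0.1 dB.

Substitute s = j50:
Numerator: 50 = 50 + j0
Denominator: (j50) + 500 = 500 + j50
|N| = √(50² + 0²) ≈ 50, ∠N ≈ 0.00°
|D| = √(500² + 50²) ≈ 502.49, ∠D ≈ 5.71°
|G| = 50 / 502.49 ≈ 0.099504
Gain = 20 log₁₀(0.099504) ≈ -20.04 dB

-20.0 dB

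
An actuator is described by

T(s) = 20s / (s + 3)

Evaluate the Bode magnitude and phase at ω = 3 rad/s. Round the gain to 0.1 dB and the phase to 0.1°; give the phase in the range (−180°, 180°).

At s = jω = j3:
zero at origin: s = j3 → |·| = 3, ∠ = 90.00°
pole (s+3): 3 + j3 → |·| = √(3²+3²) = √18 ≈ 4.2426, ∠ = arctan(3/3) ≈ 45.00°
|T| = 20 · 3 / 4.2426 ≈ 14.142
Gain = 20 log₁₀(14.142) ≈ 23.01 dB
∠T = 90.00° − 45.00° = 45.00°

23.0 dB, 45.0°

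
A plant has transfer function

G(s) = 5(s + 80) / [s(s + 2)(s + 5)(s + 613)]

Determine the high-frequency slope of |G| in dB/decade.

-60 dB/decade

Each pole contributes −20 dB/decade at high frequency; each zero contributes +20 dB/decade.
Net: 1 zero(s) − 4 pole(s) → -60 dB/decade.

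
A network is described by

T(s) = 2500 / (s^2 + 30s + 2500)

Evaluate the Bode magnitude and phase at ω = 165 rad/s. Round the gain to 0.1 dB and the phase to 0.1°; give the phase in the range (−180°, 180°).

At s = jω = j165:
quadratic: (j165)² + 30·j165 + 2500 = -24725 + j4950 → |·| ≈ 25216, ∠ ≈ 168.68°
|T| = 2500 / 25216 ≈ 0.099143
Gain = 20 log₁₀(0.099143) ≈ -20.07 dB
∠T = 0.00° − 168.68° = -168.68°

-20.1 dB, -168.7°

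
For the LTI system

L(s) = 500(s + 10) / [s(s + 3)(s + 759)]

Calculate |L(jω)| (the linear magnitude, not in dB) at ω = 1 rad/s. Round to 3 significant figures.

At s = jω = j1:
zero (s+10): 10 + j1 → |·| = √(10²+1²) = √101 ≈ 10.05, ∠ = arctan(1/10) ≈ 5.71°
pole (s+3): 3 + j1 → |·| = √(3²+1²) = √10 ≈ 3.1623, ∠ = arctan(1/3) ≈ 18.43°
pole (s+759): 759 + j1 → |·| = √(759²+1²) = √576082 ≈ 759, ∠ = arctan(1/759) ≈ 0.08°
pole at origin: |s| = 1, ∠ = 90.00° (in denominator)
|L| = 500 · 10.05 / 2400.2 ≈ 2.0936

2.09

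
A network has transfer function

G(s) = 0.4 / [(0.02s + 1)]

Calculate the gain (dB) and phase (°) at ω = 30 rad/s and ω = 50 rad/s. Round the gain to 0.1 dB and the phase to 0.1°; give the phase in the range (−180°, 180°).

ω = 30: -9.3 dB, -31.0°; ω = 50: -11.0 dB, -45.0°

At ω = 30 rad/s:
pole (1 + j30·0.02) = 1 + j0.6 → |·| ≈ 1.1662, ∠ ≈ 30.96°
|G| = 0.4 · 1 / (1.1662) ≈ 0.34299
Gain = 20 log₁₀(0.34299) ≈ -9.29 dB
∠G = (0°) − (30.96°) = -30.96°

At ω = 50 rad/s:
pole (1 + j50·0.02) = 1 + j1 → |·| ≈ 1.4142, ∠ ≈ 45.00°
|G| = 0.4 · 1 / (1.4142) ≈ 0.28285
Gain = 20 log₁₀(0.28285) ≈ -10.97 dB
∠G = (0°) − (45.00°) = -45.00°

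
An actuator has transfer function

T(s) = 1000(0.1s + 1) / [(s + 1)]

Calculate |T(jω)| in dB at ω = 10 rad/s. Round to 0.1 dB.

At ω = 10 rad/s:
zero (1 + j10·0.1) = 1 + j1 → |·| ≈ 1.4142, ∠ ≈ 45.00°
pole (1 + j10·1) = 1 + j10 → |·| ≈ 10.05, ∠ ≈ 84.29°
|T| = 1000 · 1.4142 / (10.05) ≈ 140.72
Gain = 20 log₁₀(140.72) ≈ 42.97 dB

43.0 dB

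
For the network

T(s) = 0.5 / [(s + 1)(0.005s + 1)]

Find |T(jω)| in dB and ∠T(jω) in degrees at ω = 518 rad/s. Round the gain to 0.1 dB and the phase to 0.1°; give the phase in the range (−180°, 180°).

-69.2 dB, -158.8°

At ω = 518 rad/s:
pole (1 + j518·1) = 1 + j518 → |·| ≈ 518, ∠ ≈ 89.89°
pole (1 + j518·0.005) = 1 + j2.59 → |·| ≈ 2.7763, ∠ ≈ 68.89°
|T| = 0.5 · 1 / (518 · 2.7763) ≈ 0.00034768
Gain = 20 log₁₀(0.00034768) ≈ -69.18 dB
∠T = (0°) − (89.89° + 68.89°) = -158.78°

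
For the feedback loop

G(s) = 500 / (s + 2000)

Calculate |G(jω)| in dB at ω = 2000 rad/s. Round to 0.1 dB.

Substitute s = j2000:
Numerator: 500 = 500 + j0
Denominator: (j2000) + 2000 = 2000 + j2000
|N| = √(500² + 0²) ≈ 500, ∠N ≈ 0.00°
|D| = √(2000² + 2000²) ≈ 2828.4, ∠D ≈ 45.00°
|G| = 500 / 2828.4 ≈ 0.17678
Gain = 20 log₁₀(0.17678) ≈ -15.05 dB

-15.1 dB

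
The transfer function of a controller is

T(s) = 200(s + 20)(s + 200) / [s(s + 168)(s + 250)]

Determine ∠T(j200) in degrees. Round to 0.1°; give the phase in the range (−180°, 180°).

At s = jω = j200:
zero (s+20): 20 + j200 → |·| = √(20²+200²) = √40400 ≈ 201, ∠ = arctan(200/20) ≈ 84.29°
zero (s+200): 200 + j200 → |·| = √(200²+200²) = √80000 ≈ 282.84, ∠ = arctan(200/200) ≈ 45.00°
pole (s+168): 168 + j200 → |·| = √(168²+200²) = √68224 ≈ 261.2, ∠ = arctan(200/168) ≈ 49.97°
pole (s+250): 250 + j200 → |·| = √(250²+200²) = √102500 ≈ 320.16, ∠ = arctan(200/250) ≈ 38.66°
pole at origin: |s| = 200, ∠ = 90.00° (in denominator)
∠T = 129.29° − 178.63° = -49.34°

-49.3°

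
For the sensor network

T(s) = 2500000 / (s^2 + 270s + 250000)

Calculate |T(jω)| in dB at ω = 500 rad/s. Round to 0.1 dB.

At s = jω = j500:
quadratic: (j500)² + 270·j500 + 250000 = 0 + j135000 → |·| ≈ 1.35e+05, ∠ ≈ 90.00°
|T| = 2500000 / 1.35e+05 ≈ 18.519
Gain = 20 log₁₀(18.519) ≈ 25.35 dB

25.4 dB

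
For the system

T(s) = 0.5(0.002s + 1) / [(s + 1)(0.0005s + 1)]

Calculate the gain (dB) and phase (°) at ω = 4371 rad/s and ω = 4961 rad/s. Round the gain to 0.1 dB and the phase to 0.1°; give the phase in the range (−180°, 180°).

At ω = 4371 rad/s:
zero (1 + j4371·0.002) = 1 + j8.742 → |·| ≈ 8.799, ∠ ≈ 83.47°
pole (1 + j4371·1) = 1 + j4371 → |·| ≈ 4371, ∠ ≈ 89.99°
pole (1 + j4371·0.0005) = 1 + j2.1855 → |·| ≈ 2.4034, ∠ ≈ 65.41°
|T| = 0.5 · 8.799 / (4371 · 2.4034) ≈ 0.00041879
Gain = 20 log₁₀(0.00041879) ≈ -67.56 dB
∠T = (83.47°) − (89.99° + 65.41°) = -71.93°

At ω = 4961 rad/s:
zero (1 + j4961·0.002) = 1 + j9.922 → |·| ≈ 9.9723, ∠ ≈ 84.24°
pole (1 + j4961·1) = 1 + j4961 → |·| ≈ 4961, ∠ ≈ 89.99°
pole (1 + j4961·0.0005) = 1 + j2.4805 → |·| ≈ 2.6745, ∠ ≈ 68.04°
|T| = 0.5 · 9.9723 / (4961 · 2.6745) ≈ 0.0003758
Gain = 20 log₁₀(0.0003758) ≈ -68.50 dB
∠T = (84.24°) − (89.99° + 68.04°) = -73.79°

ω = 4371: -67.6 dB, -71.9°; ω = 4961: -68.5 dB, -73.8°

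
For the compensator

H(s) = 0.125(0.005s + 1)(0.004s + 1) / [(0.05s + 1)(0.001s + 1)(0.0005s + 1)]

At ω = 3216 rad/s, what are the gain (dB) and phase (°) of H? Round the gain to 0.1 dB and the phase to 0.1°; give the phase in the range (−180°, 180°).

-31.9 dB, -48.5°

At ω = 3216 rad/s:
zero (1 + j3216·0.005) = 1 + j16.08 → |·| ≈ 16.111, ∠ ≈ 86.44°
zero (1 + j3216·0.004) = 1 + j12.864 → |·| ≈ 12.903, ∠ ≈ 85.55°
pole (1 + j3216·0.05) = 1 + j160.8 → |·| ≈ 160.8, ∠ ≈ 89.64°
pole (1 + j3216·0.001) = 1 + j3.216 → |·| ≈ 3.3679, ∠ ≈ 72.73°
pole (1 + j3216·0.0005) = 1 + j1.608 → |·| ≈ 1.8936, ∠ ≈ 58.12°
|H| = 0.125 · 16.111 · 12.903 / (160.8 · 3.3679 · 1.8936) ≈ 0.025339
Gain = 20 log₁₀(0.025339) ≈ -31.92 dB
∠H = (86.44° + 85.55°) − (89.64° + 72.73° + 58.12°) = -48.50°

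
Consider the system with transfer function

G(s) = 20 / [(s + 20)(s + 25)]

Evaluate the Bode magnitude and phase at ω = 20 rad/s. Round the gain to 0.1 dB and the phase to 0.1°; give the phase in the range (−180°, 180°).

-33.1 dB, -83.7°

At s = jω = j20:
pole (s+20): 20 + j20 → |·| = √(20²+20²) = √800 ≈ 28.284, ∠ = arctan(20/20) ≈ 45.00°
pole (s+25): 25 + j20 → |·| = √(25²+20²) = √1025 ≈ 32.016, ∠ = arctan(20/25) ≈ 38.66°
|G| = 20 / 905.54 ≈ 0.022086
Gain = 20 log₁₀(0.022086) ≈ -33.12 dB
∠G = 0.00° − 83.66° = -83.66°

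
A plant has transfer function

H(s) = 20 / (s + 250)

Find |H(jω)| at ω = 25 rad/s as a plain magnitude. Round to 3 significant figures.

0.0796

Substitute s = j25:
Numerator: 20 = 20 + j0
Denominator: (j25) + 250 = 250 + j25
|N| = √(20² + 0²) ≈ 20, ∠N ≈ 0.00°
|D| = √(250² + 25²) ≈ 251.25, ∠D ≈ 5.71°
|H| = 20 / 251.25 ≈ 0.079602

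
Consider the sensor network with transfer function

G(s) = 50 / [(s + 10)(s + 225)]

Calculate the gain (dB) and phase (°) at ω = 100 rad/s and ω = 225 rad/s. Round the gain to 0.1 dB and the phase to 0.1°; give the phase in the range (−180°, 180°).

ω = 100: -53.9 dB, -108.3°; ω = 225: -63.1 dB, -132.5°

At s = jω = j100:
pole (s+10): 10 + j100 → |·| = √(10²+100²) = √10100 ≈ 100.5, ∠ = arctan(100/10) ≈ 84.29°
pole (s+225): 225 + j100 → |·| = √(225²+100²) = √60625 ≈ 246.22, ∠ = arctan(100/225) ≈ 23.96°
|G| = 50 / 24745 ≈ 0.0020206
Gain = 20 log₁₀(0.0020206) ≈ -53.89 dB
∠G = 0.00° − 108.25° = -108.25°

At s = jω = j225:
pole (s+10): 10 + j225 → |·| = √(10²+225²) = √50725 ≈ 225.22, ∠ = arctan(225/10) ≈ 87.46°
pole (s+225): 225 + j225 → |·| = √(225²+225²) = √101250 ≈ 318.2, ∠ = arctan(225/225) ≈ 45.00°
|G| = 50 / 71665 ≈ 0.00069769
Gain = 20 log₁₀(0.00069769) ≈ -63.13 dB
∠G = 0.00° − 132.46° = -132.46°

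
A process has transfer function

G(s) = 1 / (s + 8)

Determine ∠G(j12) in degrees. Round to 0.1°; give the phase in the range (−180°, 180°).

-56.3°

Substitute s = j12:
Numerator: 1 = 1 + j0
Denominator: (j12) + 8 = 8 + j12
|N| = √(1² + 0²) ≈ 1, ∠N ≈ 0.00°
|D| = √(8² + 12²) ≈ 14.422, ∠D ≈ 56.31°
∠G = 0.00° − 56.31° = -56.31°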